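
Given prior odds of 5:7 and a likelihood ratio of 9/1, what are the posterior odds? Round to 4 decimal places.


Posterior odds = prior odds * LR
Prior odds = 5/7 = 0.7143
LR = 9/1 = 9.0
Posterior odds = 0.7143 * 9.0 = 6.4286

6.4286


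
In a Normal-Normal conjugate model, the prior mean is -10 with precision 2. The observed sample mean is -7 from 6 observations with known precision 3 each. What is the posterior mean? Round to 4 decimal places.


Posterior precision = tau0 + n*tau = 2 + 6*3 = 20
Posterior mean = (tau0*mu0 + n*tau*xbar) / posterior_precision
= (2*-10 + 6*3*-7) / 20
= -146 / 20 = -7.3

-7.3


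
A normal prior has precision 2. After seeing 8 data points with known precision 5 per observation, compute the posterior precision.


In the conjugate normal model, precisions add:
tau_posterior = tau_prior + n * tau_data
= 2 + 8*5 = 42

42


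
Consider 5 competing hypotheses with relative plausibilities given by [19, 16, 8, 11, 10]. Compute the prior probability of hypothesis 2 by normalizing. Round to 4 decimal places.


Sum of weights = 19 + 16 + 8 + 11 + 10 = 64
Normalized prior for H2 = 16 / 64
= 0.25

0.25


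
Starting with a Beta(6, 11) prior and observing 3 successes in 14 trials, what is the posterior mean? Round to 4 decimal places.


Posterior parameters: alpha = 6 + 3 = 9
beta = 11 + 11 = 22
Posterior mean = alpha / (alpha + beta) = 9 / 31
= 0.2903

0.2903


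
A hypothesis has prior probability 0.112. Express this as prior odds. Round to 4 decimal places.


Odds = P(H) / P(not H) = 0.112 / 0.888
= 0.1261

0.1261


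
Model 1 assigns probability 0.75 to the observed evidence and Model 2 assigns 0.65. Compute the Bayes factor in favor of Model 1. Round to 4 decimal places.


BF = P(data|M1) / P(data|M2)
= 0.75 / 0.65 = 1.1538

1.1538


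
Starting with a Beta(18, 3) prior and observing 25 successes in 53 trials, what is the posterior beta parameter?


Posterior beta = prior beta + failures
Failures = 53 - 25 = 28
beta_post = 3 + 28 = 31

31


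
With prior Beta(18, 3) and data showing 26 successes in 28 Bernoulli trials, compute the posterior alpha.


Conjugate update: alpha_posterior = alpha_prior + k
= 18 + 26 = 44

44


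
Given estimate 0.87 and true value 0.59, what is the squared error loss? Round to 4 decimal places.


Squared error = (estimate - true)^2
Difference = 0.28
Loss = 0.28^2 = 0.0784

0.0784


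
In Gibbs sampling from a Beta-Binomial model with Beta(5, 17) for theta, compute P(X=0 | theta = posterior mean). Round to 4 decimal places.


Posterior mean = alpha/(alpha+beta) = 5/22 = 0.2273
P(X=0|theta=mean) = 1 - theta = 0.7727

0.7727


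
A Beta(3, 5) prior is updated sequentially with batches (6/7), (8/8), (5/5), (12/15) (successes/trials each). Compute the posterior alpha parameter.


Sequential conjugate updating is equivalent to a single batch update.
Total successes across all batches = 31
alpha_posterior = alpha_prior + total_successes = 3 + 31
= 34

34


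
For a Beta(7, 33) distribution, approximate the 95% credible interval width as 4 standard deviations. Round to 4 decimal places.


Variance of Beta(a,b) = ab / ((a+b)^2 * (a+b+1))
= 7*33 / ((40)^2 * 41)
= 0.0035
SD = sqrt(0.0035) = 0.0593
Width = 4 * SD = 0.2374

0.2374


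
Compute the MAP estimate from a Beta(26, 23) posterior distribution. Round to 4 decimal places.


MAP = mode of Beta distribution
= (alpha - 1)/(alpha + beta - 2)
= (26-1)/(26+23-2)
= 25/47 = 0.5319

0.5319


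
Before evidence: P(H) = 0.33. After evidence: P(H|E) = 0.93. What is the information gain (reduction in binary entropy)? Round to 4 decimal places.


Prior entropy = 0.9149
Posterior entropy = 0.3659
Information gain = 0.9149 - 0.3659 = 0.549

0.549


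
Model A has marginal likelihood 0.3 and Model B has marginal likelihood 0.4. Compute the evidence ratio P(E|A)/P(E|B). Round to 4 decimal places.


Evidence ratio = P(E|A) / P(E|B)
= 0.3 / 0.4
= 0.75

0.75


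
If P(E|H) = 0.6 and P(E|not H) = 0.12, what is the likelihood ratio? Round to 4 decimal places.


Likelihood ratio = P(E|H) / P(E|not H)
= 0.6 / 0.12
= 5.0

5.0


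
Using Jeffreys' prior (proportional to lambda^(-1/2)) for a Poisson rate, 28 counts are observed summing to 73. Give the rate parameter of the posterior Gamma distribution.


Conjugate update: Gamma(prior_shape + S, prior_rate + n).
Prior shape = 0.5, prior rate = 0.
Posterior rate = 0 + n = 28

28.0


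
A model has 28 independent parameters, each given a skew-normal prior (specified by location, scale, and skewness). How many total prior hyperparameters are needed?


Each skew-normal prior needs 3 hyperparameters (location, scale, and skewness).
Total = 3 * 28 = 84

84


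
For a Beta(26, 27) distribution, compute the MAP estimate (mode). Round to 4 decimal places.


MAP = mode = (a-1)/(a+b-2)
= (26-1)/(26+27-2)
= 25/51 = 0.4902

0.4902


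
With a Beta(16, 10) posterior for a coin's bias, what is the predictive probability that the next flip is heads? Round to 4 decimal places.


The predictive probability equals the posterior mean.
P(next = heads) = alpha / (alpha + beta)
= 16 / 26 = 0.6154

0.6154


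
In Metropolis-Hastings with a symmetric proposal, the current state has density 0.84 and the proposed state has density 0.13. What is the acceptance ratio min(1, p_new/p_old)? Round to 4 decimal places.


Ratio = p_new / p_old = 0.13 / 0.84 = 0.1548
Acceptance = min(1, 0.1548) = 0.1548

0.1548


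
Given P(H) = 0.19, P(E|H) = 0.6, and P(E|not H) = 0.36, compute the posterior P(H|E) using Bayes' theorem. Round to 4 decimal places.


By Bayes' theorem: P(H|E) = P(E|H)*P(H) / P(E)
P(E) = P(E|H)*P(H) + P(E|not H)*P(not H)
P(E) = 0.6*0.19 + 0.36*0.81 = 0.4056
P(H|E) = 0.6*0.19 / 0.4056 = 0.2811

0.2811


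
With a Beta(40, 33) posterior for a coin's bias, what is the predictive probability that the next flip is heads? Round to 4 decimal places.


The predictive probability equals the posterior mean.
P(next = heads) = alpha / (alpha + beta)
= 40 / 73 = 0.5479

0.5479


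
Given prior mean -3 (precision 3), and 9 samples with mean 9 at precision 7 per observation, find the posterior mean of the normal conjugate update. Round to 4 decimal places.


The posterior mean is a precision-weighted average of prior and data.
Post. prec. = 3 + 63 = 66
Post. mean = (-9 + 567)/66 = 558/66 = 8.4545

8.4545


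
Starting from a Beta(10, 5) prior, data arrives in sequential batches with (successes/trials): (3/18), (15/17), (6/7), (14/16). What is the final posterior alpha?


In sequential Bayesian updating, we sum all successes.
Total successes = 38
Final alpha = 10 + 38 = 48

48


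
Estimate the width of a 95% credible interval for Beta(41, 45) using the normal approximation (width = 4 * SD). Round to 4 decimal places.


For Beta(a,b): Var = ab/((a+b)^2(a+b+1))
Var = 0.0029, SD = 0.0535
Approximate 95% CI width = 4 * 0.0535 = 0.2142

0.2142


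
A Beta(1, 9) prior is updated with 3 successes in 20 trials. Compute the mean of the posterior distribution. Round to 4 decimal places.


After update: Beta(4, 26)
Mean = 4 / (4 + 26) = 4 / 30
= 0.1333

0.1333


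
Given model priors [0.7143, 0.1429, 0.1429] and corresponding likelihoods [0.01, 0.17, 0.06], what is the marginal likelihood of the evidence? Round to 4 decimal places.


P(E) = sum_i P(M_i) P(E|M_i)
= 0.0071 + 0.0243 + 0.0086
= 0.04

0.04


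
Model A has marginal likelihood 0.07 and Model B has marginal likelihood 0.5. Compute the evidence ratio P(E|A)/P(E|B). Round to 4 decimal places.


Evidence ratio = P(E|A) / P(E|B)
= 0.07 / 0.5
= 0.14

0.14


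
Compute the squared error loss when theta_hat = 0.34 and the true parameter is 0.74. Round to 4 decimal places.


L = (theta_hat - theta_true)^2
= (0.34 - 0.74)^2
= -0.4^2 = 0.16

0.16


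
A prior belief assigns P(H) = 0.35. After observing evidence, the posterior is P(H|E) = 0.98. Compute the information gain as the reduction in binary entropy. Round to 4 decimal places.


H(prior) = -0.35*log2(0.35) - 0.65*log2(0.65)
= 0.9341
H(post) = -0.98*log2(0.98) - 0.02*log2(0.02)
= 0.1414
IG = 0.9341 - 0.1414 = 0.7926

0.7926


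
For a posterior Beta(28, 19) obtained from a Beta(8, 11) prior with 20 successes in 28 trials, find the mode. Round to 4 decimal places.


Mode = (alpha - 1) / (alpha + beta - 2)
= 27 / 45
= 0.6

0.6


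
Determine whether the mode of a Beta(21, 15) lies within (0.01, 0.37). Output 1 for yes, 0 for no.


First find the mode: (a-1)/(a+b-2) = 0.5882
Is 0.5882 in (0.01, 0.37)? 0

0


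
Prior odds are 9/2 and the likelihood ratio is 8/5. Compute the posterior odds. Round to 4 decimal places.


Posterior odds = prior odds * likelihood ratio
= (9/2) * (8/5)
= 72 / 10
= 7.2

7.2


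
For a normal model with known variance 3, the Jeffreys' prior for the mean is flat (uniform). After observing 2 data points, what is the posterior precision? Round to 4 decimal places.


Jeffreys' prior for normal mean (known variance) is flat.
Prior precision = 0.
Posterior precision = prior_prec + n/sigma^2 = 0 + 2/3
= 0.6667

0.6667


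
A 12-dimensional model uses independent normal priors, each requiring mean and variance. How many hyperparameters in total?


Per parameter: 2 (mean and variance).
Total = 12 * 2 = 24

24


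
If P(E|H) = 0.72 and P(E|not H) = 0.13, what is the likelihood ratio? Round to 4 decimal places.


Likelihood ratio = P(E|H) / P(E|not H)
= 0.72 / 0.13
= 5.5385

5.5385


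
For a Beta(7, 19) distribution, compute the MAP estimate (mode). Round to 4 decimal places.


MAP = mode = (a-1)/(a+b-2)
= (7-1)/(7+19-2)
= 6/24 = 0.25

0.25


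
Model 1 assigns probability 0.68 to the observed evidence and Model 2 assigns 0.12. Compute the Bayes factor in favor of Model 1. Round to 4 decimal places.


BF = P(data|M1) / P(data|M2)
= 0.68 / 0.12 = 5.6667

5.6667


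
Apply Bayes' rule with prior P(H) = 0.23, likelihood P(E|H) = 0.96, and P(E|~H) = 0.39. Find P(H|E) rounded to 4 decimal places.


Step 1: Compute marginal P(E) = P(E|H)P(H) + P(E|~H)P(~H)
= 0.96*0.23 + 0.39*0.77 = 0.5211
Step 2: P(H|E) = P(E|H)P(H)/P(E) = 0.2208/0.5211
= 0.4237

0.4237


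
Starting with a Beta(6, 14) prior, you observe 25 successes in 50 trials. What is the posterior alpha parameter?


For a Beta-Binomial conjugate model:
Posterior alpha = prior alpha + number of successes
= 6 + 25 = 31

31


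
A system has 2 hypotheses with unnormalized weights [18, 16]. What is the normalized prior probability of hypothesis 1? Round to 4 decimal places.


The normalized prior is the weight divided by the total.
Total weight = 34
P(H1) = 18 / 34 = 0.5294

0.5294


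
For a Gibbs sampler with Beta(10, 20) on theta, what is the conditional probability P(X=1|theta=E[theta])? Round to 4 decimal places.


E[theta] = 10/(10+20) = 0.3333
P(X=1|theta) = theta = 0.3333

0.3333


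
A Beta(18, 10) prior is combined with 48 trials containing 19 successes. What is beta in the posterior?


In conjugate updating:
beta_posterior = beta_prior + (n - k)
= 10 + (48 - 19)
= 10 + 29 = 39

39


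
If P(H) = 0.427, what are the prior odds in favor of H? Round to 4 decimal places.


Prior odds = P(H) / (1 - P(H))
= 0.427 / 0.573
= 0.7452

0.7452


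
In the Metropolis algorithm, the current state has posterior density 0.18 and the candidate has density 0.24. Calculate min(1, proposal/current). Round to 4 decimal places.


Ratio = 0.24/0.18 = 1.3333
Acceptance probability = min(1, 1.3333)
= 1.0

1.0


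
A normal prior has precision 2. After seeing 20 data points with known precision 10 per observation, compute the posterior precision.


In the conjugate normal model, precisions add:
tau_posterior = tau_prior + n * tau_data
= 2 + 20*10 = 202

202


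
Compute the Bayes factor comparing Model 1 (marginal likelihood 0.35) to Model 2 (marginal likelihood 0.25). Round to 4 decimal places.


BF12 = marginal likelihood of M1 / marginal likelihood of M2
= 0.35/0.25
= 1.4

1.4


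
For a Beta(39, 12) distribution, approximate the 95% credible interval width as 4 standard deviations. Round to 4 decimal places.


Variance of Beta(a,b) = ab / ((a+b)^2 * (a+b+1))
= 39*12 / ((51)^2 * 52)
= 0.0035
SD = sqrt(0.0035) = 0.0588
Width = 4 * SD = 0.2353

0.2353


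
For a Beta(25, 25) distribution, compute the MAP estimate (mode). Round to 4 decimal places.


MAP = mode = (a-1)/(a+b-2)
= (25-1)/(25+25-2)
= 24/48 = 0.5

0.5


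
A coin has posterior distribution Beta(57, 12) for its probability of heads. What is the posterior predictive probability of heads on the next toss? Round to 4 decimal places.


Posterior predictive = E[theta] = alpha/(alpha+beta)
= 57/69
= 0.8261

0.8261


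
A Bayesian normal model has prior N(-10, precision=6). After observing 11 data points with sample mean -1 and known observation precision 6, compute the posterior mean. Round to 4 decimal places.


Posterior mean = (prior_precision * prior_mean + n * data_precision * data_mean) / (prior_precision + n * data_precision)
Numerator = 6*-10 + 11*6*-1 = -126
Denominator = 6 + 11*6 = 72
Posterior mean = -1.75

-1.75


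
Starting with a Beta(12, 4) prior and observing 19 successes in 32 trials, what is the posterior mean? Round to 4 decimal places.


Posterior parameters: alpha = 12 + 19 = 31
beta = 4 + 13 = 17
Posterior mean = alpha / (alpha + beta) = 31 / 48
= 0.6458

0.6458


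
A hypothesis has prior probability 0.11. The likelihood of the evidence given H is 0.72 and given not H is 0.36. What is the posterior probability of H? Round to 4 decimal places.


Using Bayes' theorem:
P(E) = 0.11 * 0.72 + 0.89 * 0.36
P(E) = 0.3996
P(H|E) = (0.11 * 0.72) / 0.3996 = 0.1982

0.1982


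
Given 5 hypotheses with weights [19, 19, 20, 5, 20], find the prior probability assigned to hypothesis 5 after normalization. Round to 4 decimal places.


To normalize, divide each weight by the sum of all weights.
Sum = 83
Prior(H5) = 20/83 = 0.241

0.241


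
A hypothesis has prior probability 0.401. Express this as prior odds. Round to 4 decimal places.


Odds = P(H) / P(not H) = 0.401 / 0.599
= 0.6694

0.6694


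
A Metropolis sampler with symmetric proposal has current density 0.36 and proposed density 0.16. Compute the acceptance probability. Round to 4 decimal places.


For symmetric proposals, acceptance = min(1, pi(x*)/pi(x))
= min(1, 0.16/0.36)
= min(1, 0.4444) = 0.4444

0.4444


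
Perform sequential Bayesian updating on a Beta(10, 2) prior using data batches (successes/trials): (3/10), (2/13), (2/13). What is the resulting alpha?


Accumulate successes: 7
Posterior alpha = prior alpha + sum of successes
= 10 + 7 = 17

17


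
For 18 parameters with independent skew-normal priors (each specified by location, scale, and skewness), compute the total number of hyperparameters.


A skew-normal prior has 3 hyperparameters per parameter.
Total = 18 * 3 = 54

54


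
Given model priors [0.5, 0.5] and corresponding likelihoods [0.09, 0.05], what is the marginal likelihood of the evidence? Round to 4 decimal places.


P(E) = sum_i P(M_i) P(E|M_i)
= 0.045 + 0.025
= 0.07

0.07


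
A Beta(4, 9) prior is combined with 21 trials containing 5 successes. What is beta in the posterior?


In conjugate updating:
beta_posterior = beta_prior + (n - k)
= 9 + (21 - 5)
= 9 + 16 = 25

25


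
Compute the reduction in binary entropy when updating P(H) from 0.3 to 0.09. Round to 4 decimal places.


H_before = -p*log2(p) - (1-p)*log2(1-p) for p=0.3: 0.8813
H_after for p=0.09: 0.4365
Reduction = 0.8813 - 0.4365 = 0.4448

0.4448


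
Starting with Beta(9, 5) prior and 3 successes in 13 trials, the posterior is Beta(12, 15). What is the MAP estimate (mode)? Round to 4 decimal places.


The mode of Beta(a, b) when a > 1 and b > 1 is (a-1)/(a+b-2)
= (12 - 1) / (12 + 15 - 2)
= 11 / 25
= 0.44

0.44


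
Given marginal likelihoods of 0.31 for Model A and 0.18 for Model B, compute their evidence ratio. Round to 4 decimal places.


Ratio = ML(A) / ML(B) = 0.31/0.18
= 1.7222

1.7222


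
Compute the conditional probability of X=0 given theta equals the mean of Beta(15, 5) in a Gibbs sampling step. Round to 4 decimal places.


Mean of Beta(15, 5) = 0.75
P(X=0 | theta=0.75) = 0.25

0.25


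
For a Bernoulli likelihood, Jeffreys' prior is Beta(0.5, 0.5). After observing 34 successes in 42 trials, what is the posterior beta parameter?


Jeffreys' prior for Bernoulli is Beta(0.5, 0.5).
Posterior is Beta(0.5 + k, 0.5 + n - k).
Posterior beta = 0.5 + (n - k) = 0.5 + 8 = 8.5

8.5


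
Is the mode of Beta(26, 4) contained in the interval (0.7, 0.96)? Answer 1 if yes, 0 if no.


Mode = (a-1)/(a+b-2) = 25/28 = 0.8929
Interval: (0.7, 0.96)
Contains mode? 1

1


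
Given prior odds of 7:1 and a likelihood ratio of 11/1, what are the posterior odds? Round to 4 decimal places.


Posterior odds = prior odds * LR
Prior odds = 7/1 = 7.0
LR = 11/1 = 11.0
Posterior odds = 7.0 * 11.0 = 77.0

77.0


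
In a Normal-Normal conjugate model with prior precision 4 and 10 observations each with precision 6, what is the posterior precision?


Posterior precision = prior precision + n * observation precision
= 4 + 10 * 6
= 4 + 60 = 64

64


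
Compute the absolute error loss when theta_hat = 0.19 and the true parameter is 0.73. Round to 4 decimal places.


L = |theta_hat - theta_true|
= |0.19 - 0.73| = 0.54

0.54


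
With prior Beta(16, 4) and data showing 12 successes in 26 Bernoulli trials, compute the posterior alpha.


Conjugate update: alpha_posterior = alpha_prior + k
= 16 + 12 = 28

28


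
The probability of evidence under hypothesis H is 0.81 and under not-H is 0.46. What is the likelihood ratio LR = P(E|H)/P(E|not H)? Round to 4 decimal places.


LR = 0.81 / 0.46
= 1.7609

1.7609


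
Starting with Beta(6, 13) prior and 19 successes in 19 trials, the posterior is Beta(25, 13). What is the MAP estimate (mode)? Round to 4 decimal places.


The mode of Beta(a, b) when a > 1 and b > 1 is (a-1)/(a+b-2)
= (25 - 1) / (25 + 13 - 2)
= 24 / 36
= 0.6667

0.6667


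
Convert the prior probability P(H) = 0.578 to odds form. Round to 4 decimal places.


P(not H) = 1 - 0.578 = 0.422
Odds = 0.578 / 0.422 = 1.3697

1.3697


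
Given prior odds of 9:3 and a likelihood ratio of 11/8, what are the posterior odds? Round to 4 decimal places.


Posterior odds = prior odds * LR
Prior odds = 9/3 = 3.0
LR = 11/8 = 1.375
Posterior odds = 3.0 * 1.375 = 4.125

4.125


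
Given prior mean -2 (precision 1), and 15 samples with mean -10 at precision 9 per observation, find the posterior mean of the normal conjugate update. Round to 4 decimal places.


The posterior mean is a precision-weighted average of prior and data.
Post. prec. = 1 + 135 = 136
Post. mean = (-2 + -1350)/136 = -1352/136 = -9.9412

-9.9412


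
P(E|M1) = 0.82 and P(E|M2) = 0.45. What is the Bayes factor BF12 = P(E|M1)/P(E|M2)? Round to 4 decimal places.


Bayes factor BF12 = P(E|M1) / P(E|M2)
= 0.82 / 0.45
= 1.8222

1.8222


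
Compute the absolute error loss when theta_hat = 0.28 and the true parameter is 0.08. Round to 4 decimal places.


L = |theta_hat - theta_true|
= |0.28 - 0.08| = 0.2

0.2


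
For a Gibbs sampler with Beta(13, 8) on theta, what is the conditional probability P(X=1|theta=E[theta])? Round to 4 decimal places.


E[theta] = 13/(13+8) = 0.619
P(X=1|theta) = theta = 0.619

0.619


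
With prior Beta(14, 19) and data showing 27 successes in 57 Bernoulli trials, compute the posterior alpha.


Conjugate update: alpha_posterior = alpha_prior + k
= 14 + 27 = 41

41


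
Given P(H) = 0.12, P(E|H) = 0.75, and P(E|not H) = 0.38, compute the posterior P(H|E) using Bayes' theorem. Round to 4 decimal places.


By Bayes' theorem: P(H|E) = P(E|H)*P(H) / P(E)
P(E) = P(E|H)*P(H) + P(E|not H)*P(not H)
P(E) = 0.75*0.12 + 0.38*0.88 = 0.4244
P(H|E) = 0.75*0.12 / 0.4244 = 0.2121

0.2121


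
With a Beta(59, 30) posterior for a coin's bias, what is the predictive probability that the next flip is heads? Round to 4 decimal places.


The predictive probability equals the posterior mean.
P(next = heads) = alpha / (alpha + beta)
= 59 / 89 = 0.6629

0.6629


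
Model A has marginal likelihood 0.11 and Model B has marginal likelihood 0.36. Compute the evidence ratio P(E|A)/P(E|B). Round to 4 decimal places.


Evidence ratio = P(E|A) / P(E|B)
= 0.11 / 0.36
= 0.3056

0.3056


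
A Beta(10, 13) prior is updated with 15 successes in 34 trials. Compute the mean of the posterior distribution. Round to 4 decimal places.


After update: Beta(25, 32)
Mean = 25 / (25 + 32) = 25 / 57
= 0.4386

0.4386


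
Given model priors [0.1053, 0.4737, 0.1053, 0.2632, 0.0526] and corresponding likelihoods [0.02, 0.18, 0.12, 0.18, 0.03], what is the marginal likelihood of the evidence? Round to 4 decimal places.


P(E) = sum_i P(M_i) P(E|M_i)
= 0.0021 + 0.0853 + 0.0126 + 0.0474 + 0.0016
= 0.149

0.149


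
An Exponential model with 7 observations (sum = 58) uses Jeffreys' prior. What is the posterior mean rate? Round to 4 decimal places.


Posterior Gamma(7, 58)
E[lambda] = 7/58 = 0.1207

0.1207


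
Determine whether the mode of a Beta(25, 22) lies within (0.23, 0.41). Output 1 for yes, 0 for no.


First find the mode: (a-1)/(a+b-2) = 0.5333
Is 0.5333 in (0.23, 0.41)? 0

0


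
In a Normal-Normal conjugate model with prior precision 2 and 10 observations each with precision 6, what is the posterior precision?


Posterior precision = prior precision + n * observation precision
= 2 + 10 * 6
= 2 + 60 = 62

62


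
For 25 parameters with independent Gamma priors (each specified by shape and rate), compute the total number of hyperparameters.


A Gamma prior has 2 hyperparameters per parameter.
Total = 25 * 2 = 50

50


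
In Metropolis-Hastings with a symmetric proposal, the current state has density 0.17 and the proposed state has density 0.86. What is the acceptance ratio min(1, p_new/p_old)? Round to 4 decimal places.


Ratio = p_new / p_old = 0.86 / 0.17 = 5.0588
Acceptance = min(1, 5.0588) = 1.0

1.0


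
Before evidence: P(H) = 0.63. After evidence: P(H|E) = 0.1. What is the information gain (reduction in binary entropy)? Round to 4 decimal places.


Prior entropy = 0.9507
Posterior entropy = 0.469
Information gain = 0.9507 - 0.469 = 0.4817

0.4817


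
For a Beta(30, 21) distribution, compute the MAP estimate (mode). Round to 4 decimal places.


MAP = mode = (a-1)/(a+b-2)
= (30-1)/(30+21-2)
= 29/49 = 0.5918

0.5918


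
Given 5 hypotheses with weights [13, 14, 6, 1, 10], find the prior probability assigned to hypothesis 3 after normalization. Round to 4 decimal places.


To normalize, divide each weight by the sum of all weights.
Sum = 44
Prior(H3) = 6/44 = 0.1364

0.1364


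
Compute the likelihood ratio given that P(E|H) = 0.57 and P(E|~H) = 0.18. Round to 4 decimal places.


LR = P(E|H) / P(E|~H)
= 0.57 / 0.18 = 3.1667

3.1667


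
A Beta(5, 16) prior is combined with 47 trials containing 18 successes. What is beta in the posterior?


In conjugate updating:
beta_posterior = beta_prior + (n - k)
= 16 + (47 - 18)
= 16 + 29 = 45

45


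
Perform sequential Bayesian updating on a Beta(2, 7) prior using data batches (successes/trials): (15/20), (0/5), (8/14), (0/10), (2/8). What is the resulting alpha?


Accumulate successes: 25
Posterior alpha = prior alpha + sum of successes
= 2 + 25 = 27

27


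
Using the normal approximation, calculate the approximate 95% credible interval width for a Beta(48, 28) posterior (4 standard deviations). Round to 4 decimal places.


Var(Beta) = 48*28/(76^2 * 77) = 0.003
SD = 0.055
Width ~ 4*SD = 0.2199

0.2199


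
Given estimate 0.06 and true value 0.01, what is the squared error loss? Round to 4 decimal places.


Squared error = (estimate - true)^2
Difference = 0.05
Loss = 0.05^2 = 0.0025

0.0025


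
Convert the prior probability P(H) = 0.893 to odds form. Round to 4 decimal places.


P(not H) = 1 - 0.893 = 0.107
Odds = 0.893 / 0.107 = 8.3458

8.3458


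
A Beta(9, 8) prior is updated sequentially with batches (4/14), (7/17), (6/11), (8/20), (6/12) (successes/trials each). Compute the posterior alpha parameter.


Sequential conjugate updating is equivalent to a single batch update.
Total successes across all batches = 31
alpha_posterior = alpha_prior + total_successes = 9 + 31
= 40

40


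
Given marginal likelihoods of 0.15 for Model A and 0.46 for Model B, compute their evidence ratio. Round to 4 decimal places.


Ratio = ML(A) / ML(B) = 0.15/0.46
= 0.3261

0.3261


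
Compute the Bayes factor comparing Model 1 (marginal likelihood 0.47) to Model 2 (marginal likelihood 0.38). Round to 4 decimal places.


BF12 = marginal likelihood of M1 / marginal likelihood of M2
= 0.47/0.38
= 1.2368

1.2368


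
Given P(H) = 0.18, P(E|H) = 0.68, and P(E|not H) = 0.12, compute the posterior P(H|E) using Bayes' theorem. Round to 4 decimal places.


By Bayes' theorem: P(H|E) = P(E|H)*P(H) / P(E)
P(E) = P(E|H)*P(H) + P(E|not H)*P(not H)
P(E) = 0.68*0.18 + 0.12*0.82 = 0.2208
P(H|E) = 0.68*0.18 / 0.2208 = 0.5543

0.5543


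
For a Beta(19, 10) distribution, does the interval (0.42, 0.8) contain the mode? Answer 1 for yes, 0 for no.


Mode of Beta(a,b) = (a-1)/(a+b-2)
= (19-1)/(19+10-2) = 0.6667
Check: 0.42 <= 0.6667 <= 0.8?
Result: 1

1


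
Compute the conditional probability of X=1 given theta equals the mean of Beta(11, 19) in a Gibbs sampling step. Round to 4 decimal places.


Mean of Beta(11, 19) = 0.3667
P(X=1 | theta=0.3667) = 0.3667

0.3667


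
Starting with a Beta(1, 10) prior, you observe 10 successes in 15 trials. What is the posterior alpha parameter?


For a Beta-Binomial conjugate model:
Posterior alpha = prior alpha + number of successes
= 1 + 10 = 11

11


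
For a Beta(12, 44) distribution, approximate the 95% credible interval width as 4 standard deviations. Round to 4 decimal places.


Variance of Beta(a,b) = ab / ((a+b)^2 * (a+b+1))
= 12*44 / ((56)^2 * 57)
= 0.003
SD = sqrt(0.003) = 0.0543
Width = 4 * SD = 0.2174

0.2174


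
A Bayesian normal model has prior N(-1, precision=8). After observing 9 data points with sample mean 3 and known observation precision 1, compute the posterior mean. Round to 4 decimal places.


Posterior mean = (prior_precision * prior_mean + n * data_precision * data_mean) / (prior_precision + n * data_precision)
Numerator = 8*-1 + 9*1*3 = 19
Denominator = 8 + 9*1 = 17
Posterior mean = 1.1176

1.1176


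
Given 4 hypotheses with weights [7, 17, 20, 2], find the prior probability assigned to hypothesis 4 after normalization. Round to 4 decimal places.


To normalize, divide each weight by the sum of all weights.
Sum = 46
Prior(H4) = 2/46 = 0.0435

0.0435


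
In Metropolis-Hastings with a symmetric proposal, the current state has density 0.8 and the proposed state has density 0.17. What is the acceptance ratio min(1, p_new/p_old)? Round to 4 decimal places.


Ratio = p_new / p_old = 0.17 / 0.8 = 0.2125
Acceptance = min(1, 0.2125) = 0.2125

0.2125


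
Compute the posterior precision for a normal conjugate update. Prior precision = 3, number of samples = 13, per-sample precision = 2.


tau_post = tau_0 + n * tau
= 3 + 13 * 2 = 29

29


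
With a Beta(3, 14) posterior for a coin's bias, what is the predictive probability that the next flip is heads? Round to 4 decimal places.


The predictive probability equals the posterior mean.
P(next = heads) = alpha / (alpha + beta)
= 3 / 17 = 0.1765

0.1765


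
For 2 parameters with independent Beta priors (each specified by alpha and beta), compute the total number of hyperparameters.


A Beta prior has 2 hyperparameters per parameter.
Total = 2 * 2 = 4

4


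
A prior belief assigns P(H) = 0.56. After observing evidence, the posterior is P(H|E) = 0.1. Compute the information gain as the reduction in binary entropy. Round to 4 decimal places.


H(prior) = -0.56*log2(0.56) - 0.44*log2(0.44)
= 0.9896
H(post) = -0.1*log2(0.1) - 0.9*log2(0.9)
= 0.469
IG = 0.9896 - 0.469 = 0.5206

0.5206


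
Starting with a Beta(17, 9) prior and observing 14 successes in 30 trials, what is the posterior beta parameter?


Posterior beta = prior beta + failures
Failures = 30 - 14 = 16
beta_post = 9 + 16 = 25

25


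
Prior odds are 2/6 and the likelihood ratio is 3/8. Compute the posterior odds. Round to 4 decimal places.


Posterior odds = prior odds * likelihood ratio
= (2/6) * (3/8)
= 6 / 48
= 0.125

0.125


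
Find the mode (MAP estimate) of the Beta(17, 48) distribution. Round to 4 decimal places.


For Beta(a,b) with a,b > 1:
Mode = (a-1)/(a+b-2) = (17-1)/(65-2)
= 16/63 = 0.254

0.254


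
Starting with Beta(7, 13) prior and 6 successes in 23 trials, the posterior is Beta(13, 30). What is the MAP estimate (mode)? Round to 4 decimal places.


The mode of Beta(a, b) when a > 1 and b > 1 is (a-1)/(a+b-2)
= (13 - 1) / (13 + 30 - 2)
= 12 / 41
= 0.2927

0.2927


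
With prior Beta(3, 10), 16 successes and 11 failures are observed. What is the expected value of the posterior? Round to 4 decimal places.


Posterior = Beta(19, 21)
E[theta] = alpha/(alpha+beta)
= 19/40 = 0.475

0.475


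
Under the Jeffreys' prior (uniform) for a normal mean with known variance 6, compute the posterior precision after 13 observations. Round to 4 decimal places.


Prior precision = 0 (flat prior).
Post. prec. = 0 + n/var = 13/6 = 2.1667

2.1667


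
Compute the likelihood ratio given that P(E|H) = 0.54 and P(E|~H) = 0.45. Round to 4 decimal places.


LR = P(E|H) / P(E|~H)
= 0.54 / 0.45 = 1.2

1.2


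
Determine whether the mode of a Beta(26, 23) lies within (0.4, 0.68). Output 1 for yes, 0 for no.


First find the mode: (a-1)/(a+b-2) = 0.5319
Is 0.5319 in (0.4, 0.68)? 1

1


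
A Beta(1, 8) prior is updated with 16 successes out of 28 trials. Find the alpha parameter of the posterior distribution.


In the Beta-Binomial conjugate update:
alpha_post = alpha_prior + successes
= 1 + 16
= 17

17


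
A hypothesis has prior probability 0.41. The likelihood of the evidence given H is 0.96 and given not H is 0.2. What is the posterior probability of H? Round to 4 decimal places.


Using Bayes' theorem:
P(E) = 0.41 * 0.96 + 0.59 * 0.2
P(E) = 0.5116
P(H|E) = (0.41 * 0.96) / 0.5116 = 0.7694

0.7694


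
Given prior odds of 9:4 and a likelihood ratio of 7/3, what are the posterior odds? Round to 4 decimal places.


Posterior odds = prior odds * LR
Prior odds = 9/4 = 2.25
LR = 7/3 = 2.3333
Posterior odds = 2.25 * 2.3333 = 5.25

5.25


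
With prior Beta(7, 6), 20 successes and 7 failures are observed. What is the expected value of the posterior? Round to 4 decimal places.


Posterior = Beta(27, 13)
E[theta] = alpha/(alpha+beta)
= 27/40 = 0.675

0.675


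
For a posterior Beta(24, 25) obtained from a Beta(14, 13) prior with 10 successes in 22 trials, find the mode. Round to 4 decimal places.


Mode = (alpha - 1) / (alpha + beta - 2)
= 23 / 47
= 0.4894

0.4894


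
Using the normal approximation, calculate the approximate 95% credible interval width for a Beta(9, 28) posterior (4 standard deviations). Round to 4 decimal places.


Var(Beta) = 9*28/(37^2 * 38) = 0.0048
SD = 0.0696
Width ~ 4*SD = 0.2784

0.2784


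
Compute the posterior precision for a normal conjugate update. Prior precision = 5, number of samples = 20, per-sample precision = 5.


tau_post = tau_0 + n * tau
= 5 + 20 * 5 = 105

105


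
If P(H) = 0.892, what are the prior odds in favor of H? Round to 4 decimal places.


Prior odds = P(H) / (1 - P(H))
= 0.892 / 0.108
= 8.2593

8.2593


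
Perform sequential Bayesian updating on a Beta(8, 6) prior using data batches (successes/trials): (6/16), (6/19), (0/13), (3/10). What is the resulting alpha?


Accumulate successes: 15
Posterior alpha = prior alpha + sum of successes
= 8 + 15 = 23

23


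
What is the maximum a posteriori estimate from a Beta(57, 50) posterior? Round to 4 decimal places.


The MAP estimate equals the mode of the distribution.
Mode of Beta(a,b) = (a-1)/(a+b-2)
= 56/105
= 0.5333

0.5333


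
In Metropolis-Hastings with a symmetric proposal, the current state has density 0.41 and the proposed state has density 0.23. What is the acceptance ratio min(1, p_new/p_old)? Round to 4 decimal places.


Ratio = p_new / p_old = 0.23 / 0.41 = 0.561
Acceptance = min(1, 0.561) = 0.561

0.561


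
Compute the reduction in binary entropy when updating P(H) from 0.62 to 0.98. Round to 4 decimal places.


H_before = -p*log2(p) - (1-p)*log2(1-p) for p=0.62: 0.958
H_after for p=0.98: 0.1414
Reduction = 0.958 - 0.1414 = 0.8166

0.8166


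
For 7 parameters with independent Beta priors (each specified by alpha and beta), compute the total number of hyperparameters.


A Beta prior has 2 hyperparameters per parameter.
Total = 7 * 2 = 14

14


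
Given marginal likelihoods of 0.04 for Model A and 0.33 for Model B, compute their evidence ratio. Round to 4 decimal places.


Ratio = ML(A) / ML(B) = 0.04/0.33
= 0.1212

0.1212


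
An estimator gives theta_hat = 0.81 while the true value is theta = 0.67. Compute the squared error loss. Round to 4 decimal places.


The squared error loss is (theta_hat - theta)^2
= (0.81 - 0.67)^2
= (0.14)^2 = 0.0196

0.0196


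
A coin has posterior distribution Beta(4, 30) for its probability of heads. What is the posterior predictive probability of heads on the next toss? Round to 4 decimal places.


Posterior predictive = E[theta] = alpha/(alpha+beta)
= 4/34
= 0.1176

0.1176


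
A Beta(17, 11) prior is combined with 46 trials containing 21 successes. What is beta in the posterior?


In conjugate updating:
beta_posterior = beta_prior + (n - k)
= 11 + (46 - 21)
= 11 + 25 = 36

36


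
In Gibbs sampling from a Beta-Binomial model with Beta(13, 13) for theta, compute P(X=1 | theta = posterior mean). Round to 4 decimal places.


Posterior mean = alpha/(alpha+beta) = 13/26 = 0.5
P(X=1|theta=mean) = theta = 0.5

0.5


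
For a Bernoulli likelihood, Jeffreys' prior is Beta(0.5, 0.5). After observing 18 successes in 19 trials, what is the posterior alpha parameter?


Jeffreys' prior for Bernoulli is Beta(0.5, 0.5).
Posterior is Beta(0.5 + k, 0.5 + n - k).
Posterior alpha = 0.5 + k = 0.5 + 18 = 18.5

18.5


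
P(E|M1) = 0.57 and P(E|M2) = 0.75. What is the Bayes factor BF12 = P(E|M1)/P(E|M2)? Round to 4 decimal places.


Bayes factor BF12 = P(E|M1) / P(E|M2)
= 0.57 / 0.75
= 0.76

0.76


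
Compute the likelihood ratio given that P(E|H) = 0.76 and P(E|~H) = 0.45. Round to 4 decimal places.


LR = P(E|H) / P(E|~H)
= 0.76 / 0.45 = 1.6889

1.6889


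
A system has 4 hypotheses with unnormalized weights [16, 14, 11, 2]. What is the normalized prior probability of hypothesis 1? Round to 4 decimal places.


The normalized prior is the weight divided by the total.
Total weight = 43
P(H1) = 16 / 43 = 0.3721

0.3721


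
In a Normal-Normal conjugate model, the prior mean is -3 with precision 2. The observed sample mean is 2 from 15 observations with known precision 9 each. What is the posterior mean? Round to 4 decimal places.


Posterior precision = tau0 + n*tau = 2 + 15*9 = 137
Posterior mean = (tau0*mu0 + n*tau*xbar) / posterior_precision
= (2*-3 + 15*9*2) / 137
= 264 / 137 = 1.927

1.927


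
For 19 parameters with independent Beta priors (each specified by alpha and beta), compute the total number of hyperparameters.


A Beta prior has 2 hyperparameters per parameter.
Total = 19 * 2 = 38

38


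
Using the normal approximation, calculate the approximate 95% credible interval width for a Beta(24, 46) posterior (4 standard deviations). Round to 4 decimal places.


Var(Beta) = 24*46/(70^2 * 71) = 0.0032
SD = 0.0563
Width ~ 4*SD = 0.2253

0.2253


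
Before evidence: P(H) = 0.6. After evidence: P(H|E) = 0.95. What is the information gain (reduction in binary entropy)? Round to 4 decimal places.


Prior entropy = 0.971
Posterior entropy = 0.2864
Information gain = 0.971 - 0.2864 = 0.6846

0.6846


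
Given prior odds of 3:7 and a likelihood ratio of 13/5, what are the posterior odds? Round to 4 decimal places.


Posterior odds = prior odds * LR
Prior odds = 3/7 = 0.4286
LR = 13/5 = 2.6
Posterior odds = 0.4286 * 2.6 = 1.1143

1.1143


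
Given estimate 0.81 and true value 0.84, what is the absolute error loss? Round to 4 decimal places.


Absolute error = |estimate - true|
= |-0.03| = 0.03

0.03


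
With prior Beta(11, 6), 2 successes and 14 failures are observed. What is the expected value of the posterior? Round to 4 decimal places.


Posterior = Beta(13, 20)
E[theta] = alpha/(alpha+beta)
= 13/33 = 0.3939

0.3939


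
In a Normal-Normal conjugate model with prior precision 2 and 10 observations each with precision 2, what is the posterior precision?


Posterior precision = prior precision + n * observation precision
= 2 + 10 * 2
= 2 + 20 = 22

22


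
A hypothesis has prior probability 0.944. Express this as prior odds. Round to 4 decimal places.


Odds = P(H) / P(not H) = 0.944 / 0.056
= 16.8571

16.8571


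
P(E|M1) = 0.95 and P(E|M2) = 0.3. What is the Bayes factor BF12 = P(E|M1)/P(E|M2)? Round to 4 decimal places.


Bayes factor BF12 = P(E|M1) / P(E|M2)
= 0.95 / 0.3
= 3.1667

3.1667


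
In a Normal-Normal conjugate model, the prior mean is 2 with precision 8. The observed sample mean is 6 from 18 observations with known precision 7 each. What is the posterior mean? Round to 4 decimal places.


Posterior precision = tau0 + n*tau = 8 + 18*7 = 134
Posterior mean = (tau0*mu0 + n*tau*xbar) / posterior_precision
= (8*2 + 18*7*6) / 134
= 772 / 134 = 5.7612

5.7612


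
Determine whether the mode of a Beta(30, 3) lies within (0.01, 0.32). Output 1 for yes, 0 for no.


First find the mode: (a-1)/(a+b-2) = 0.9355
Is 0.9355 in (0.01, 0.32)? 0

0


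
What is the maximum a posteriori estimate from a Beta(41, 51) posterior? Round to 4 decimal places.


The MAP estimate equals the mode of the distribution.
Mode of Beta(a,b) = (a-1)/(a+b-2)
= 40/90
= 0.4444

0.4444


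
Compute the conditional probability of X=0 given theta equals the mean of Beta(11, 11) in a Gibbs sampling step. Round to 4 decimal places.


Mean of Beta(11, 11) = 0.5
P(X=0 | theta=0.5) = 0.5

0.5


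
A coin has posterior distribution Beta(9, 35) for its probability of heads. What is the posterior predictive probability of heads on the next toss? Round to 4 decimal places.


Posterior predictive = E[theta] = alpha/(alpha+beta)
= 9/44
= 0.2045

0.2045


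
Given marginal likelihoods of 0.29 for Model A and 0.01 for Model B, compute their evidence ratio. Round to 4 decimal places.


Ratio = ML(A) / ML(B) = 0.29/0.01
= 29.0

29.0


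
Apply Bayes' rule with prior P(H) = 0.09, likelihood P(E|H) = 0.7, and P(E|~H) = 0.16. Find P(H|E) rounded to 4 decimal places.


Step 1: Compute marginal P(E) = P(E|H)P(H) + P(E|~H)P(~H)
= 0.7*0.09 + 0.16*0.91 = 0.2086
Step 2: P(H|E) = P(E|H)P(H)/P(E) = 0.063/0.2086
= 0.302

0.302


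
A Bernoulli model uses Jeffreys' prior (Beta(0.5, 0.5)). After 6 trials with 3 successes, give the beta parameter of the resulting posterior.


Posterior = Beta(prior_alpha + successes, prior_beta + failures)
= Beta(0.5 + 3, 0.5 + 3)
Posterior beta = 0.5 + (n - k) = 0.5 + 3 = 3.5

3.5


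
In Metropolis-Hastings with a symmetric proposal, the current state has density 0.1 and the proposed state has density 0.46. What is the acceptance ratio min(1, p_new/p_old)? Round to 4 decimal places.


Ratio = p_new / p_old = 0.46 / 0.1 = 4.6
Acceptance = min(1, 4.6) = 1.0

1.0
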